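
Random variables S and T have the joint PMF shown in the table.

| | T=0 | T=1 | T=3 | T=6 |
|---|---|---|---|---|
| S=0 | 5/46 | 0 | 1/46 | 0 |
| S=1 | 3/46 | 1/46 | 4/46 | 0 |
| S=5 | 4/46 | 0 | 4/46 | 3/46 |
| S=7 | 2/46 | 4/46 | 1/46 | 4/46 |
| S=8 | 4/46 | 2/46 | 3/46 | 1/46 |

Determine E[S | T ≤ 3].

P(T ≤ 3) = 19/23.
Summing S·P(S=x,T=y) over the conditioning event gives 169/46.
E[S | T ≤ 3] = (169/46) / (19/23) = 169/38.

169/38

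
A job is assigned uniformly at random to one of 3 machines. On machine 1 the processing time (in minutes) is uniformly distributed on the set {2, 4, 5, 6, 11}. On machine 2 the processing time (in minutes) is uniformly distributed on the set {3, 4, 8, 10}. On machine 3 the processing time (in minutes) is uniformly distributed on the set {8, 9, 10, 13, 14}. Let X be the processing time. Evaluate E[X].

E[X | machine 1] = (2+4+5+6+11)/5 = 28/5.
E[X | machine 2] = (3+4+8+10)/4 = 25/4.
E[X | machine 3] = (8+9+10+13+14)/5 = 54/5.
E[X] = (1/3)·(28/5) + (1/3)·(25/4) + (1/3)·(54/5) = 151/20.

151/20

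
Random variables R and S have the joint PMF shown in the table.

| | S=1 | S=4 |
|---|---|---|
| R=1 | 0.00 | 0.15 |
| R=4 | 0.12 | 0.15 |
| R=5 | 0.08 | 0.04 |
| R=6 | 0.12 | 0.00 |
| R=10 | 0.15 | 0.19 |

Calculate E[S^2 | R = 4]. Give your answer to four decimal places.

9.3333

P(R = 4) = 0.27.
Summing S^2·P(R=x,S=y) over the conditioning event gives 2.52.
E[S^2 | R = 4] = (2.52) / (0.27) = 9.3333.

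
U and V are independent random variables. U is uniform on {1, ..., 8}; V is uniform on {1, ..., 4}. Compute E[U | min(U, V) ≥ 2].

P(min(U, V) ≥ 2) = 21/32.
Summing U·P(x,y) over outcomes with min(U, V) ≥ 2 gives 105/32.
E[U | min(U, V) ≥ 2] = (105/32) / (21/32) = 5.

5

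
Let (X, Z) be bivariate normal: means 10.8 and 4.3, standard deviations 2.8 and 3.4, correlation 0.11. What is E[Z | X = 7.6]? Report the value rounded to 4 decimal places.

3.8726

E[Z | X=x] = μ_Z + ρ(σ_Z/σ_X)(x − μ_X) for jointly normal variables.
E[Z | X=7.6] = 4.3 + (0.11)·(3.4/2.8)·(7.6 − (10.8)) = 4.3 + (0.13357)·(-3.2) = 3.8726.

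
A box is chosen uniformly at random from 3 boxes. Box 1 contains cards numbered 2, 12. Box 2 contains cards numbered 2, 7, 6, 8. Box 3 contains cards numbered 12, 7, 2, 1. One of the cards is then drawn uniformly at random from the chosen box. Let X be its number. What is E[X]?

E[X | box 1] = (2+12)/2 = 7.
E[X | box 2] = (2+7+6+8)/4 = 23/4.
E[X | box 3] = (12+7+2+1)/4 = 11/2.
E[X] = (1/3)·(7) + (1/3)·(23/4) + (1/3)·(11/2) = 73/12.

73/12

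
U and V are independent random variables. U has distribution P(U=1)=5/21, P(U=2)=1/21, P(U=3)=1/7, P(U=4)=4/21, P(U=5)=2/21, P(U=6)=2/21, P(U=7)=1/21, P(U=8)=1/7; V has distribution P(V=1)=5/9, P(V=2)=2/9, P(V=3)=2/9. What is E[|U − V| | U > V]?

241/67

P(U > V) = 134/189.
Summing |U−V|·P(x,y) over outcomes with U > V gives 482/189.
E[|U − V| | U > V] = (482/189) / (134/189) = 241/67.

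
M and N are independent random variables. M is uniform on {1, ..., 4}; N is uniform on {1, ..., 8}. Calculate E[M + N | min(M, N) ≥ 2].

8

P(min(M, N) ≥ 2) = 21/32.
Summing (M+N)·P(x,y) over outcomes with min(M, N) ≥ 2 gives 21/4.
E[M + N | min(M, N) ≥ 2] = (21/4) / (21/32) = 8.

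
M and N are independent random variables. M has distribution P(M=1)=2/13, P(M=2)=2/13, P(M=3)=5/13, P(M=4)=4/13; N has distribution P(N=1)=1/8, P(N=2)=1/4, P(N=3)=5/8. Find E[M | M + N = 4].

P(M + N = 4) = 19/104.
Summing M·P(x,y) over outcomes with M + N = 4 gives 33/104.
E[M | M + N = 4] = (33/104) / (19/104) = 33/19.

33/19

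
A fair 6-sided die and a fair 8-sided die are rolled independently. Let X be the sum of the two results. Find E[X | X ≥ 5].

26/3

P(X ≥ 5) = 7/8.
E[X | X ≥ 5] = (91/12) / (7/8) = 26/3.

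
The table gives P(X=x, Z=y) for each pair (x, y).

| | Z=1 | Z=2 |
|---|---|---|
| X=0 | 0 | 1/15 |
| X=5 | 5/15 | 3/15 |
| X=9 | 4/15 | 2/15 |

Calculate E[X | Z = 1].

61/9

P(Z = 1) = 3/5.
Σ X·P over the event = 5·(5/15) + 9·(4/15) = 61/15.
E[X | Z = 1] = (61/15) / (3/5) = 61/9.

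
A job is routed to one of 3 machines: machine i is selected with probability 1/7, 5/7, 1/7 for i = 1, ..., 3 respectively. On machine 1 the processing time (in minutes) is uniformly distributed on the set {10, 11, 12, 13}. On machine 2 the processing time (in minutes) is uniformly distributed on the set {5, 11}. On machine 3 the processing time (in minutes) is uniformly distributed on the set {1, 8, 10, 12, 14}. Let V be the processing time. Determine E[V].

E[V | machine 1] = (10+11+12+13)/4 = 23/2.
E[V | machine 2] = (5+11)/2 = 8.
E[V | machine 3] = (1+8+10+12+14)/5 = 9.
E[V] = (1/7)·(23/2) + (5/7)·(8) + (1/7)·(9) = 121/14.

121/14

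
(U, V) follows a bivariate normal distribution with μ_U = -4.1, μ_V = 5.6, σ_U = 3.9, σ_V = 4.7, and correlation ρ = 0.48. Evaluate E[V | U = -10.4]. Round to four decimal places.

For a bivariate normal, E[V | U=x] = μ_V + ρ·(σ_V/σ_U)·(x − μ_U).
E[V | U=-10.4] = 5.6 + (0.48)·(4.7/3.9)·(-10.4 − (-4.1)) = 5.6 + (0.57846)·(-6.3) = 1.9557.

1.9557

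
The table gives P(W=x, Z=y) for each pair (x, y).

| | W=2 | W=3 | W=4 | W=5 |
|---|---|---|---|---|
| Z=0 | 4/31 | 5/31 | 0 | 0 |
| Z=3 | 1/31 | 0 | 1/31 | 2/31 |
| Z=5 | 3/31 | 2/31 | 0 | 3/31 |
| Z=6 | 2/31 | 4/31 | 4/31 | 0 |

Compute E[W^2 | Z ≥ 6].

P(Z ≥ 6) = 10/31.
Summing W^2·P(W=x,Z=y) over the conditioning event gives 108/31.
E[W^2 | Z ≥ 6] = (108/31) / (10/31) = 54/5.

54/5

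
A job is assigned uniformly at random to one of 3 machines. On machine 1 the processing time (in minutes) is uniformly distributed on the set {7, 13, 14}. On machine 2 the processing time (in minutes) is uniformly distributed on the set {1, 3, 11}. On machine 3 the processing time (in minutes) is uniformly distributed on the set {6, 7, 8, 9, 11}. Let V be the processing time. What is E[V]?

E[V | machine 1] = (7+13+14)/3 = 34/3.
E[V | machine 2] = (1+3+11)/3 = 5.
E[V | machine 3] = (6+7+8+9+11)/5 = 41/5.
By the law of total expectation,
E[V] = (1/3)·(34/3) + (1/3)·(5) + (1/3)·(41/5) = 368/45.

368/45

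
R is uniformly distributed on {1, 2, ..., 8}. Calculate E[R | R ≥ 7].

Given R ≥ 7, R is equally likely to be any of {7, 8}.
E[R | R ≥ 7] = (7 + 8) / 2 = 15/2.

15/2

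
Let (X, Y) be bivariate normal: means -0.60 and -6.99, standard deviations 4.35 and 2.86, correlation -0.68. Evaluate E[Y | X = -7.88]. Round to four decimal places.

E[Y | X=x] = μ_Y + ρ(σ_Y/σ_X)(x − μ_X) for jointly normal variables.
E[Y | X=-7.88] = -6.99 + (-0.68)·(2.86/4.35)·(-7.88 − (-0.60)) = -6.99 + (-0.44708)·(-7.28) = -3.7353.

-3.7353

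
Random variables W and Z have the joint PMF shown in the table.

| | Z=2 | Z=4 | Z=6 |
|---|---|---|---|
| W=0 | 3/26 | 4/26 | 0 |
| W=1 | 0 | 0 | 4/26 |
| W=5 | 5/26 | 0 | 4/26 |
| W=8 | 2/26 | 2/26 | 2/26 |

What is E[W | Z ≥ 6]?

4

P(Z ≥ 6) = 5/13.
Summing W·P(W=x,Z=y) over the conditioning event gives 20/13.
E[W | Z ≥ 6] = (20/13) / (5/13) = 4.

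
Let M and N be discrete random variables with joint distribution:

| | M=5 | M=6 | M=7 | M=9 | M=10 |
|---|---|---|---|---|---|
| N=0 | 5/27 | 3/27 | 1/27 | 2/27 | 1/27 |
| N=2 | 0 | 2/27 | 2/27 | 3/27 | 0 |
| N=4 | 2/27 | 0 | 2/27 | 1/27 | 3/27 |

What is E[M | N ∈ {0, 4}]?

P(N ∈ {0, 4}) = 20/27.
Summing M·P(M=x,N=y) over the conditioning event gives 47/9.
E[M | N ∈ {0, 4}] = (47/9) / (20/27) = 141/20.

141/20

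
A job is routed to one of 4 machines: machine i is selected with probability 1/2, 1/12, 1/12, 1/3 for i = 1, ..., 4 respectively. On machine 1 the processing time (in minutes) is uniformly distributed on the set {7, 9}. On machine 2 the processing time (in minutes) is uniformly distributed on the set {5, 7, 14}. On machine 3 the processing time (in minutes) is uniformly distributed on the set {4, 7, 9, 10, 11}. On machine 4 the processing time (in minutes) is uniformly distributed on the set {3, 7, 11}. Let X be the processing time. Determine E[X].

1393/180

E[X | machine 1] = (7+9)/2 = 8.
E[X | machine 2] = (5+7+14)/3 = 26/3.
E[X | machine 3] = (4+7+9+10+11)/5 = 41/5.
E[X | machine 4] = (3+7+11)/3 = 7.
E[X] = (1/2)·(8) + (1/12)·(26/3) + (1/12)·(41/5) + (1/3)·(7) = 1393/180.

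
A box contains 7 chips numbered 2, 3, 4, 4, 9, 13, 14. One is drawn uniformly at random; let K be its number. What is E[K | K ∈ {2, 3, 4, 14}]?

P(K ∈ {2, 3, 4, 14}) = 5/7.
Σ over the event: 2·1/7 + 3·1/7 + 4·2/7 + 14·1/7 = 27/7.
E[K | K ∈ {2, 3, 4, 14}] = (27/7) / (5/7) = 27/5.

27/5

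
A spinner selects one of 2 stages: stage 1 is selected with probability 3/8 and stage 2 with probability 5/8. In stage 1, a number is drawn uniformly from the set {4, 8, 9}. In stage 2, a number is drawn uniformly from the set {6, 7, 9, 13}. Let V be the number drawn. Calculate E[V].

E[V | stage 1] = (4+8+9)/3 = 7.
E[V | stage 2] = (6+7+9+13)/4 = 35/4.
E[V] = (3/8)·(7) + (5/8)·(35/4) = 259/32.

259/32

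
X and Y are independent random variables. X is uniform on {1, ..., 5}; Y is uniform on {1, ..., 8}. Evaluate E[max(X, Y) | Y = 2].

Outcomes with Y = 2: (1,2), (2,2), (3,2), (4,2), (5,2), each with probability 1/40.
E[max(X, Y) | Y = 2] = (2 + 2 + 3 + 4 + 5) / 5 = 16/5.

16/5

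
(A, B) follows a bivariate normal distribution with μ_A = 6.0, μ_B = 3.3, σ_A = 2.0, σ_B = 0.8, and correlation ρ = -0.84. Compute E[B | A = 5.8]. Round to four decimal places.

E[B | A=x] = μ_B + ρ(σ_B/σ_A)(x − μ_A) for jointly normal variables.
E[B | A=5.8] = 3.3 + (-0.84)·(0.8/2.0)·(5.8 − (6.0)) = 3.3 + (-0.336)·(-0.2) = 3.3672.

3.3672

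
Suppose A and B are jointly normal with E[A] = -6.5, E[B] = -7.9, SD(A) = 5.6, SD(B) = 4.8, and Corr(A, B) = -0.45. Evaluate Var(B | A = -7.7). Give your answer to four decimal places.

18.3744

The conditional variance in a bivariate normal is σ_B²(1 − ρ²), independent of x.
Var(B | A=-7.7) = (4.8)²·(1 − (-0.45)²) = 23.04·0.7975 = 18.3744.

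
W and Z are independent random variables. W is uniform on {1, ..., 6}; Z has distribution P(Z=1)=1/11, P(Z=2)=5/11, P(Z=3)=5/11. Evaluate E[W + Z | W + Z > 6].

P(W + Z > 6) = 13/33.
Summing (W+Z)·P(x,y) over outcomes with W + Z > 6 gives 101/33.
E[W + Z | W + Z > 6] = (101/33) / (13/33) = 101/13.

101/13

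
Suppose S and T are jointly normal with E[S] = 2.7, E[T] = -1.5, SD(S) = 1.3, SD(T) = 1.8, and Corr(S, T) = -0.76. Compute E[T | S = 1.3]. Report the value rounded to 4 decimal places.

-0.0268

E[T | S=x] = μ_T + ρ(σ_T/σ_S)(x − μ_S) for jointly normal variables.
E[T | S=1.3] = -1.5 + (-0.76)·(1.8/1.3)·(1.3 − (2.7)) = -1.5 + (-1.0523)·(-1.4) = -0.0268.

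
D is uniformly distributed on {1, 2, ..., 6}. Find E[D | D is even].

4

Given D is even, D is equally likely to be any of {2, 4, 6}.
E[D | D is even] = (2 + 4 + 6) / 3 = 4.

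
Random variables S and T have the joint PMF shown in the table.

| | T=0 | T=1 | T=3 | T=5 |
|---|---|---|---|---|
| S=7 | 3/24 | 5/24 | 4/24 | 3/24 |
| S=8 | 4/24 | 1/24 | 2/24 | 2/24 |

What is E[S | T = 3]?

P(T = 3) = 1/4.
Σ S·P over the event = 7·(4/24) + 8·(2/24) = 11/6.
E[S | T = 3] = (11/6) / (1/4) = 22/3.

22/3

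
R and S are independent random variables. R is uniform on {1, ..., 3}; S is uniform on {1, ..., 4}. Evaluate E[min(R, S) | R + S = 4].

4/3

Outcomes with R + S = 4: (1,3), (2,2), (3,1), each with probability 1/12.
E[min(R, S) | R + S = 4] = (1 + 2 + 1) / 3 = 4/3.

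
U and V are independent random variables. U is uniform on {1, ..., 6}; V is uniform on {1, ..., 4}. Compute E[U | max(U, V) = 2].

5/3

P(max(U, V) = 2) = 1/8.
Summing U·P(x,y) over outcomes with max(U, V) = 2 gives 5/24.
E[U | max(U, V) = 2] = (5/24) / (1/8) = 5/3.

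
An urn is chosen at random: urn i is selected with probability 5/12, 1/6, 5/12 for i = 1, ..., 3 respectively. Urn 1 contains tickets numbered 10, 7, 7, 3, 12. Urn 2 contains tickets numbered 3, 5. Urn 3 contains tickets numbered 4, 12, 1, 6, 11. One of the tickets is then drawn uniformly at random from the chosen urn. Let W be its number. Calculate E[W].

27/4

E[W | urn 1] = (10+7+7+3+12)/5 = 39/5.
E[W | urn 2] = (3+5)/2 = 4.
E[W | urn 3] = (4+12+1+6+11)/5 = 34/5.
E[W] = (5/12)·(39/5) + (1/6)·(4) + (5/12)·(34/5) = 27/4.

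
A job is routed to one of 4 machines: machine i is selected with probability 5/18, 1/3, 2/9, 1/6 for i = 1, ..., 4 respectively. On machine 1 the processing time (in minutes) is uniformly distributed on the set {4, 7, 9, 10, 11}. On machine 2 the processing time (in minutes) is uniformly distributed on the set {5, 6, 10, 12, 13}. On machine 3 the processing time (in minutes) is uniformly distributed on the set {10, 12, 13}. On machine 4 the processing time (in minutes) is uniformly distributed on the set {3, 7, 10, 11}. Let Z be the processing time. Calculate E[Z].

E[Z | machine 1] = (4+7+9+10+11)/5 = 41/5.
E[Z | machine 2] = (5+6+10+12+13)/5 = 46/5.
E[Z | machine 3] = (10+12+13)/3 = 35/3.
E[Z | machine 4] = (3+7+10+11)/4 = 31/4.
E[Z] = (5/18)·(41/5) + (1/3)·(46/5) + (2/9)·(35/3) + (1/6)·(31/4) = 9967/1080.

9967/1080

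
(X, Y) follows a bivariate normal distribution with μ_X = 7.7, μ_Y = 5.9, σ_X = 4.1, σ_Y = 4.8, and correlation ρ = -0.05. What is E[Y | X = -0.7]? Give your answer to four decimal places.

The regression of Y on X has slope ρ·σ_Y/σ_X and passes through (μ_X, μ_Y).
E[Y | X=-0.7] = 5.9 + (-0.05)·(4.8/4.1)·(-0.7 − (7.7)) = 5.9 + (-0.058537)·(-8.4) = 6.3917.

6.3917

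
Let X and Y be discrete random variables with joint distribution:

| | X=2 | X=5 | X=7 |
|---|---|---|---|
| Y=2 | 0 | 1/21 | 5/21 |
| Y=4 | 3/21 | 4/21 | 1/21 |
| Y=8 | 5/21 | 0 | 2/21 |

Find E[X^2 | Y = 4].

P(Y = 4) = 8/21.
Σ X^2·P over the event = 4·(3/21) + 25·(4/21) + 49·(1/21) = 23/3.
E[X^2 | Y = 4] = (23/3) / (8/21) = 161/8.

161/8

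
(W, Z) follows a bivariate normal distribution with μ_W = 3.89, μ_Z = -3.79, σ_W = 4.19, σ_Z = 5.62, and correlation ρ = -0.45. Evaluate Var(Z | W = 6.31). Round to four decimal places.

The conditional variance in a bivariate normal is σ_Z²(1 − ρ²), independent of x.
Var(Z | W=6.31) = (5.62)²·(1 − (-0.45)²) = 31.5844·0.7975 = 25.1886.

25.1886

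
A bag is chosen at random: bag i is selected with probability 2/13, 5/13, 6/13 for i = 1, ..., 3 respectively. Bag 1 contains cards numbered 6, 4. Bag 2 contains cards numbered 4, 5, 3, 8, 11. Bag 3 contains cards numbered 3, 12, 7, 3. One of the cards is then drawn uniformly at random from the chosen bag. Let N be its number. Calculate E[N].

157/26

E[N | bag 1] = (6+4)/2 = 5.
E[N | bag 2] = (4+5+3+8+11)/5 = 31/5.
E[N | bag 3] = (3+12+7+3)/4 = 25/4.
By the law of total expectation,
E[N] = (2/13)·(5) + (5/13)·(31/5) + (6/13)·(25/4) = 157/26.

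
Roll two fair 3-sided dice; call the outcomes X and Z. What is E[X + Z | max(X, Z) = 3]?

24/5

Outcomes with max(X, Z) = 3: (1,3), (2,3), (3,1), (3,2), (3,3), each with probability 1/9.
E[X + Z | max(X, Z) = 3] = (4 + 5 + 4 + 5 + 6) / 5 = 24/5.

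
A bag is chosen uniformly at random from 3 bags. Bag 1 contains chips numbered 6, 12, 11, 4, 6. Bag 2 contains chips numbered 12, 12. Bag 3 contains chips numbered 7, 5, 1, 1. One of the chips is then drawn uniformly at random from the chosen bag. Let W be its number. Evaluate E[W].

E[W | bag 1] = (6+12+11+4+6)/5 = 39/5.
E[W | bag 2] = (12+12)/2 = 12.
E[W | bag 3] = (7+5+1+1)/4 = 7/2.
By the law of total expectation,
E[W] = (1/3)·(39/5) + (1/3)·(12) + (1/3)·(7/2) = 233/30.

233/30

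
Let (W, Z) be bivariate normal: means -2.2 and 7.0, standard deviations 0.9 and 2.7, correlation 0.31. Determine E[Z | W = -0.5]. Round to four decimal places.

E[Z | W=x] = μ_Z + ρ(σ_Z/σ_W)(x − μ_W) for jointly normal variables.
E[Z | W=-0.5] = 7.0 + (0.31)·(2.7/0.9)·(-0.5 − (-2.2)) = 7.0 + (0.93)·(1.7) = 8.5810.

8.5810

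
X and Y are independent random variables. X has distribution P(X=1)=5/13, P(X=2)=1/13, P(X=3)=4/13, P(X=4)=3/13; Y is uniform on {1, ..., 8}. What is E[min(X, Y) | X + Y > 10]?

P(X + Y > 10) = 5/52.
Summing min(X,Y)·P(x,y) over outcomes with X + Y > 10 gives 9/26.
E[min(X, Y) | X + Y > 10] = (9/26) / (5/52) = 18/5.

18/5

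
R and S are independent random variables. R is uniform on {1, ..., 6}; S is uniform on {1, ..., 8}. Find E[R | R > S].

14/3

P(R > S) = 5/16.
Summing R·P(x,y) over outcomes with R > S gives 35/24.
E[R | R > S] = (35/24) / (5/16) = 14/3.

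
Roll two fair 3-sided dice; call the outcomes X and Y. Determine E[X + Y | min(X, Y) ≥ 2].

P(min(X, Y) ≥ 2) = 4/9.
Summing (X+Y)·P(x,y) over outcomes with min(X, Y) ≥ 2 gives 20/9.
E[X + Y | min(X, Y) ≥ 2] = (20/9) / (4/9) = 5.

5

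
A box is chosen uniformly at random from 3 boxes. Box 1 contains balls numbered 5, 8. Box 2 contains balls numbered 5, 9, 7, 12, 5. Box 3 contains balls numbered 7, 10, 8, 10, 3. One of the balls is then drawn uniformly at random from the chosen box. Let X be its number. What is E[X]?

217/30

E[X | box 1] = (5+8)/2 = 13/2.
E[X | box 2] = (5+9+7+12+5)/5 = 38/5.
E[X | box 3] = (7+10+8+10+3)/5 = 38/5.
E[X] = (1/3)·(13/2) + (1/3)·(38/5) + (1/3)·(38/5) = 217/30.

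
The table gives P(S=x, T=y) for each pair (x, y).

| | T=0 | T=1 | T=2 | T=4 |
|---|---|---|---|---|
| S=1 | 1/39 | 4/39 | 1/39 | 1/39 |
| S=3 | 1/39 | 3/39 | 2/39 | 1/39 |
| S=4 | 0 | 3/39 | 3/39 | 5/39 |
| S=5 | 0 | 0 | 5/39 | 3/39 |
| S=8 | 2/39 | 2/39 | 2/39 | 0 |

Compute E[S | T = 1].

41/12

P(T = 1) = 4/13.
Σ S·P over the event = 1·(4/39) + 3·(3/39) + 4·(3/39) + 8·(2/39) = 41/39.
E[S | T = 1] = (41/39) / (4/13) = 41/12.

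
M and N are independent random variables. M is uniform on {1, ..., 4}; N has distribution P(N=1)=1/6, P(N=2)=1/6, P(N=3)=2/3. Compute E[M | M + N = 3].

P(M + N = 3) = 1/12.
Summing M·P(x,y) over outcomes with M + N = 3 gives 1/8.
E[M | M + N = 3] = (1/8) / (1/12) = 3/2.

3/2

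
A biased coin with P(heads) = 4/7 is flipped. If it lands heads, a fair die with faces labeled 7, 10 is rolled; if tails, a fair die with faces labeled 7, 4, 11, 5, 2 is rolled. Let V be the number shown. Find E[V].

257/35

E[V | heads] = (7+10)/2 = 17/2.
E[V | tails] = (7+4+11+5+2)/5 = 29/5.
E[V] = (4/7)·(17/2) + (3/7)·(29/5) = 257/35.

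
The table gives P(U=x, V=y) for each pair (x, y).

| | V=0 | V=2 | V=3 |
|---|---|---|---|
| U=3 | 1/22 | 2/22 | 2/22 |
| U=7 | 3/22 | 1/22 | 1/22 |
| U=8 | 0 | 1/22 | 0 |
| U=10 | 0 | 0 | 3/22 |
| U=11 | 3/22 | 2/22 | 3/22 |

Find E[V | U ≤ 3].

P(U ≤ 3) = 5/22.
Σ V·P over the event = 0·(1/22) + 2·(2/22) + 3·(2/22) = 5/11.
E[V | U ≤ 3] = (5/11) / (5/22) = 2.

2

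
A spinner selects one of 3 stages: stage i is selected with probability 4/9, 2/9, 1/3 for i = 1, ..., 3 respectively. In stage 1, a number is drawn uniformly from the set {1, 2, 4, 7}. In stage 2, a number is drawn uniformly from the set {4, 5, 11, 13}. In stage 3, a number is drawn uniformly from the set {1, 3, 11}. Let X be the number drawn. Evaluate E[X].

E[X | stage 1] = (1+2+4+7)/4 = 7/2.
E[X | stage 2] = (4+5+11+13)/4 = 33/4.
E[X | stage 3] = (1+3+11)/3 = 5.
E[X] = (4/9)·(7/2) + (2/9)·(33/4) + (1/3)·(5) = 91/18.

91/18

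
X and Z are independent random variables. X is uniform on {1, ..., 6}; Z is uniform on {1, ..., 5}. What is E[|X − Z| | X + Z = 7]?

Outcomes with X + Z = 7: (2,5), (3,4), (4,3), (5,2), (6,1), each with probability 1/30.
E[|X − Z| | X + Z = 7] = (3 + 1 + 1 + 3 + 5) / 5 = 13/5.

13/5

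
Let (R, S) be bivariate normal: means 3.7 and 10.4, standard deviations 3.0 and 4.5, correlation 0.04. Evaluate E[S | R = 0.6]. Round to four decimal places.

For a bivariate normal, E[S | R=x] = μ_S + ρ·(σ_S/σ_R)·(x − μ_R).
E[S | R=0.6] = 10.4 + (0.04)·(4.5/3.0)·(0.6 − (3.7)) = 10.4 + (0.06)·(-3.1) = 10.2140.

10.2140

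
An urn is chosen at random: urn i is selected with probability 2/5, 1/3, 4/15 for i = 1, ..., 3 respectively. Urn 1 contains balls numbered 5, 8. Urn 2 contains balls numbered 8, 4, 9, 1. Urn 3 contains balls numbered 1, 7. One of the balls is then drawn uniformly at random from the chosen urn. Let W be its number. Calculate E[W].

E[W | urn 1] = (5+8)/2 = 13/2.
E[W | urn 2] = (8+4+9+1)/4 = 11/2.
E[W | urn 3] = (1+7)/2 = 4.
By the law of total expectation,
E[W] = (2/5)·(13/2) + (1/3)·(11/2) + (4/15)·(4) = 11/2.

11/2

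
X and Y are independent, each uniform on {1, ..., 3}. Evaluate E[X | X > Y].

8/3

Outcomes with X > Y: (2,1), (3,1), (3,2), each with probability 1/9.
E[X | X > Y] = (2 + 3 + 3) / 3 = 8/3.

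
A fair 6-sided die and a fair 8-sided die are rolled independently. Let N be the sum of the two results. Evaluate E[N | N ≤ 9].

214/33

P(N ≤ 9) = 11/16.
Σ over the event: 2·1/48 + 3·1/24 + 4·1/16 + 5·1/12 + 6·5/48 + 7·1/8 + 8·1/8 + 9·1/8 = 107/24.
E[N | N ≤ 9] = (107/24) / (11/16) = 214/33.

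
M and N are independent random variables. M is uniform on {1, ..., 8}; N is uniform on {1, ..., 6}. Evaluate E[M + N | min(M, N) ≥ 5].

Outcomes with min(M, N) ≥ 5: (5,5), (5,6), (6,5), (6,6), (7,5), (7,6), (8,5), (8,6), each with probability 1/48.
E[M + N | min(M, N) ≥ 5] = (10 + 11 + 11 + 12 + 12 + 13 + 13 + 14) / 8 = 12.

12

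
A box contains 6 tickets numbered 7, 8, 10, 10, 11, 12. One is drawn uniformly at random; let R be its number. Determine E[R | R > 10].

23/2

P(R > 10) = 1/3.
Σ over the event: 11·1/6 + 12·1/6 = 23/6.
E[R | R > 10] = (23/6) / (1/3) = 23/2.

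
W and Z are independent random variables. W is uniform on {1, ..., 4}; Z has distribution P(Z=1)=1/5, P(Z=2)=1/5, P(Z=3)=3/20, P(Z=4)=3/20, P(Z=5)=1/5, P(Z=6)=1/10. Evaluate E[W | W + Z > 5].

P(W + Z > 5) = 43/80.
Summing W·P(x,y) over outcomes with W + Z > 5 gives 31/20.
E[W | W + Z > 5] = (31/20) / (43/80) = 124/43.

124/43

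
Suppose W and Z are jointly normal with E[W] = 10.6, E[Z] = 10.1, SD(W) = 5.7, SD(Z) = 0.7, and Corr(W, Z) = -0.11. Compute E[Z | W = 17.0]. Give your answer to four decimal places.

E[Z | W=x] = μ_Z + ρ(σ_Z/σ_W)(x − μ_W) for jointly normal variables.
E[Z | W=17.0] = 10.1 + (-0.11)·(0.7/5.7)·(17.0 − (10.6)) = 10.1 + (-0.013509)·(6.4) = 10.0135.

10.0135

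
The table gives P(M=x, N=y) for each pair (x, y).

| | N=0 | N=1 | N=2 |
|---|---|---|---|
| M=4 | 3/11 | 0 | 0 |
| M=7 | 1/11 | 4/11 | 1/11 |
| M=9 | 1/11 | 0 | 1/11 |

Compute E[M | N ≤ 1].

56/9

P(N ≤ 1) = 9/11.
Σ M·P over the event = 4·(3/11) + 7·(1/11) + 7·(4/11) + 9·(1/11) = 56/11.
E[M | N ≤ 1] = (56/11) / (9/11) = 56/9.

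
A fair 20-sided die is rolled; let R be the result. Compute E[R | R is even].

Given R is even, R is equally likely to be any of {2, 4, 6, 8, 10, 12, 14, 16, 18, 20}.
E[R | R is even] = (2 + 4 + 6 + 8 + 10 + 12 + 14 + 16 + 18 + 20) / 10 = 11.

11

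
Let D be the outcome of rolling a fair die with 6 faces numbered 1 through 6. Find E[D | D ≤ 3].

Given D ≤ 3, D is equally likely to be any of {1, 2, 3}.
E[D | D ≤ 3] = (1 + 2 + 3) / 3 = 2.

2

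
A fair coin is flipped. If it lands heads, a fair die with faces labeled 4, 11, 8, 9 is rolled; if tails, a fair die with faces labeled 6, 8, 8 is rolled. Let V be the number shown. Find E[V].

23/3

E[V | heads] = (4+11+8+9)/4 = 8.
E[V | tails] = (6+8+8)/3 = 22/3.
E[V] = (1/2)·(8) + (1/2)·(22/3) = 23/3.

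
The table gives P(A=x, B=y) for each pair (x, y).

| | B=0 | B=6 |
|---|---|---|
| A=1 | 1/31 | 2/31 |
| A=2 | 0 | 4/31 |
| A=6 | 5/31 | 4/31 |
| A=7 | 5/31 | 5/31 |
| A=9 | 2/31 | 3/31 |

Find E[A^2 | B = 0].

P(B = 0) = 13/31.
Σ A^2·P over the event = 1·(1/31) + 36·(5/31) + 49·(5/31) + 81·(2/31) = 588/31.
E[A^2 | B = 0] = (588/31) / (13/31) = 588/13.

588/13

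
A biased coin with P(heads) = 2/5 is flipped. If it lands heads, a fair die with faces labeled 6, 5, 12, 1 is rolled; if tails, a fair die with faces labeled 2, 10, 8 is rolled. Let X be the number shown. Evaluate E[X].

32/5

E[X | heads] = (6+5+12+1)/4 = 6.
E[X | tails] = (2+10+8)/3 = 20/3.
By the law of total expectation,
E[X] = (2/5)·(6) + (3/5)·(20/3) = 32/5.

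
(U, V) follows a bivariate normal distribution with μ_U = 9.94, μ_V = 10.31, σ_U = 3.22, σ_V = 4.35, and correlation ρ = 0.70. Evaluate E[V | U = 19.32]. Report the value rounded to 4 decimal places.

19.1802

E[V | U=x] = μ_V + ρ(σ_V/σ_U)(x − μ_U) for jointly normal variables.
E[V | U=19.32] = 10.31 + (0.70)·(4.35/3.22)·(19.32 − (9.94)) = 10.31 + (0.94565)·(9.38) = 19.1802.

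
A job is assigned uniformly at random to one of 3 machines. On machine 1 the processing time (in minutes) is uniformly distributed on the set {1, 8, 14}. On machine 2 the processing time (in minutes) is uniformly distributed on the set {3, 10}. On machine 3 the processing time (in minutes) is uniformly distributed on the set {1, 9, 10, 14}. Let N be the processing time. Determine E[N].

E[N | machine 1] = (1+8+14)/3 = 23/3.
E[N | machine 2] = (3+10)/2 = 13/2.
E[N | machine 3] = (1+9+10+14)/4 = 17/2.
E[N] = (1/3)·(23/3) + (1/3)·(13/2) + (1/3)·(17/2) = 68/9.

68/9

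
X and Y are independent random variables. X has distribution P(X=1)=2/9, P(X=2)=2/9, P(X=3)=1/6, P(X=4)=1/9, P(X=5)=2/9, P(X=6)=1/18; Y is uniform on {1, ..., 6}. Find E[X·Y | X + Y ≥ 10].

358/13

P(X + Y ≥ 10) = 13/108.
Summing XY·P(x,y) over outcomes with X + Y ≥ 10 gives 179/54.
E[X·Y | X + Y ≥ 10] = (179/54) / (13/108) = 358/13.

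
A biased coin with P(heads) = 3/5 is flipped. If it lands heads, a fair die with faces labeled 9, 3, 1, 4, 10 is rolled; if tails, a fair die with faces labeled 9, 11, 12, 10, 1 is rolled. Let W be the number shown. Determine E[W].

167/25

E[W | heads] = (9+3+1+4+10)/5 = 27/5.
E[W | tails] = (9+11+12+10+1)/5 = 43/5.
E[W] = (3/5)·(27/5) + (2/5)·(43/5) = 167/25.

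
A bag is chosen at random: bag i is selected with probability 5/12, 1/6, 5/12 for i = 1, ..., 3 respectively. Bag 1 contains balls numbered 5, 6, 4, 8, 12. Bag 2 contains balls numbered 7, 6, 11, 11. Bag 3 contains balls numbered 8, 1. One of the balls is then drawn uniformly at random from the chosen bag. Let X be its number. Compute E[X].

25/4

E[X | bag 1] = (5+6+4+8+12)/5 = 7.
E[X | bag 2] = (7+6+11+11)/4 = 35/4.
E[X | bag 3] = (8+1)/2 = 9/2.
E[X] = (5/12)·(7) + (1/6)·(35/4) + (5/12)·(9/2) = 25/4.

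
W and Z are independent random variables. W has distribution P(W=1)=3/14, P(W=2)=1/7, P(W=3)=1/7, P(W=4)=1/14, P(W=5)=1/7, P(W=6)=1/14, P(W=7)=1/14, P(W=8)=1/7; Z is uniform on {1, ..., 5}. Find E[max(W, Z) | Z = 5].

79/14

P(Z = 5) = 1/5.
Summing max(W,Z)·P(x,y) over outcomes with Z = 5 gives 79/70.
E[max(W, Z) | Z = 5] = (79/70) / (1/5) = 79/14.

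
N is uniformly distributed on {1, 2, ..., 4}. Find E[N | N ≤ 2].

3/2

Given N ≤ 2, N is equally likely to be any of {1, 2}.
E[N | N ≤ 2] = (1 + 2) / 2 = 3/2.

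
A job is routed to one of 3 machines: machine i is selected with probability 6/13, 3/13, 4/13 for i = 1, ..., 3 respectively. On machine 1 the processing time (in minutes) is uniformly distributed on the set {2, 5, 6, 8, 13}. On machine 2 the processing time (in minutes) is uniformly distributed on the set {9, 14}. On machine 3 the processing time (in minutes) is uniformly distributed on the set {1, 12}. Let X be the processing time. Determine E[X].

1013/130

E[X | machine 1] = (2+5+6+8+13)/5 = 34/5.
E[X | machine 2] = (9+14)/2 = 23/2.
E[X | machine 3] = (1+12)/2 = 13/2.
E[X] = (6/13)·(34/5) + (3/13)·(23/2) + (4/13)·(13/2) = 1013/130.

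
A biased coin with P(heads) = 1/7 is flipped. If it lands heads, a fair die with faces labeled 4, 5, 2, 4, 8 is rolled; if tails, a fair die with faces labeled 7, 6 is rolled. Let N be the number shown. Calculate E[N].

E[N | heads] = (4+5+2+4+8)/5 = 23/5.
E[N | tails] = (7+6)/2 = 13/2.
By the law of total expectation,
E[N] = (1/7)·(23/5) + (6/7)·(13/2) = 218/35.

218/35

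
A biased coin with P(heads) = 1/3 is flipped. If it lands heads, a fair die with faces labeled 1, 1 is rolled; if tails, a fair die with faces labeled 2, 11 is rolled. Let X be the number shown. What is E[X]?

E[X | heads] = (1+1)/2 = 1.
E[X | tails] = (2+11)/2 = 13/2.
E[X] = (1/3)·(1) + (2/3)·(13/2) = 14/3.

14/3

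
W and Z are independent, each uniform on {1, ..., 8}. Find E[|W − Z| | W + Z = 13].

Outcomes with W + Z = 13: (5,8), (6,7), (7,6), (8,5), each with probability 1/64.
E[|W − Z| | W + Z = 13] = (3 + 1 + 1 + 3) / 4 = 2.

2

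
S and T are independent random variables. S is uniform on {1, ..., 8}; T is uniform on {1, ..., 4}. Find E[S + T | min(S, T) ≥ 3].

9

P(min(S, T) ≥ 3) = 3/8.
Summing (S+T)·P(x,y) over outcomes with min(S, T) ≥ 3 gives 27/8.
E[S + T | min(S, T) ≥ 3] = (27/8) / (3/8) = 9.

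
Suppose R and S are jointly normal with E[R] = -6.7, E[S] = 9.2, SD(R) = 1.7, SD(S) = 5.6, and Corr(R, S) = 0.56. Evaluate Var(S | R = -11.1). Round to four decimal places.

21.5255

Var(S | R=x) = (1 − ρ²)·σ_S².
Var(S | R=-11.1) = (5.6)²·(1 − (0.56)²) = 31.36·0.6864 = 21.5255.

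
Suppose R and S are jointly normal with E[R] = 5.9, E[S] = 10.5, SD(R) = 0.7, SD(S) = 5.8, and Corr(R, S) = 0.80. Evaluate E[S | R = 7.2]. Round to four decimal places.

19.1171

The regression of S on R has slope ρ·σ_S/σ_R and passes through (μ_R, μ_S).
E[S | R=7.2] = 10.5 + (0.80)·(5.8/0.7)·(7.2 − (5.9)) = 10.5 + (6.62857)·(1.3) = 19.1171.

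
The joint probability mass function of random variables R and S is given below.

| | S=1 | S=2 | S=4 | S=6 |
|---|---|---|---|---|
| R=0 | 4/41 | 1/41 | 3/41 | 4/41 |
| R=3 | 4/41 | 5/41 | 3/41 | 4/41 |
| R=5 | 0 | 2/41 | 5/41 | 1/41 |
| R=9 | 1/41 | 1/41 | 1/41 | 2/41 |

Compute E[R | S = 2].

P(S = 2) = 9/41.
Σ R·P over the event = 0·(1/41) + 3·(5/41) + 5·(2/41) + 9·(1/41) = 34/41.
E[R | S = 2] = (34/41) / (9/41) = 34/9.

34/9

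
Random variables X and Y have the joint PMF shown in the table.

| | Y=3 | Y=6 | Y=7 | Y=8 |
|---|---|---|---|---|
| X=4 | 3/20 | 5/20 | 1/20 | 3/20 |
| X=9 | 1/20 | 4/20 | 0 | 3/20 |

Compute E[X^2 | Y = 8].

P(Y = 8) = 3/10.
Σ X^2·P over the event = 16·(3/20) + 81·(3/20) = 291/20.
E[X^2 | Y = 8] = (291/20) / (3/10) = 97/2.

97/2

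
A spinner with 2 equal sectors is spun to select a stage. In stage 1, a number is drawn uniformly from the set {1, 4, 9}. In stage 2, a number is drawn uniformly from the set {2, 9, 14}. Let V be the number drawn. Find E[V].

E[V | stage 1] = (1+4+9)/3 = 14/3.
E[V | stage 2] = (2+9+14)/3 = 25/3.
E[V] = (1/2)·(14/3) + (1/2)·(25/3) = 13/2.

13/2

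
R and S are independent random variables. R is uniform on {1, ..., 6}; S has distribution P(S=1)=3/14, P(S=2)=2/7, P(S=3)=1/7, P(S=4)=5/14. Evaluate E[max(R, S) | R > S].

P(R > S) = 47/84.
Summing max(R,S)·P(x,y) over outcomes with R > S gives 31/12.
E[max(R, S) | R > S] = (31/12) / (47/84) = 217/47.

217/47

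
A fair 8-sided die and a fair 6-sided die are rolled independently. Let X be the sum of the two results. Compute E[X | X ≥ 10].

34/3

P(X ≥ 10) = 5/16.
Σ over the event: 10·5/48 + 11·1/12 + 12·1/16 + 13·1/24 + 14·1/48 = 85/24.
E[X | X ≥ 10] = (85/24) / (5/16) = 34/3.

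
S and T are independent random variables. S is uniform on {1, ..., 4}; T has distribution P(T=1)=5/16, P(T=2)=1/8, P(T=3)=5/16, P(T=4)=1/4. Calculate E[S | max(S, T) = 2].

P(max(S, T) = 2) = 9/64.
Summing S·P(x,y) over outcomes with max(S, T) = 2 gives 1/4.
E[S | max(S, T) = 2] = (1/4) / (9/64) = 16/9.

16/9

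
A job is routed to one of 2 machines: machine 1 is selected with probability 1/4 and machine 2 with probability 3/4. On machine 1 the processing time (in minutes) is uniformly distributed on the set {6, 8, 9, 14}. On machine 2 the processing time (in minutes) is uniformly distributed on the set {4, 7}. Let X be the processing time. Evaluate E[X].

E[X | machine 1] = (6+8+9+14)/4 = 37/4.
E[X | machine 2] = (4+7)/2 = 11/2.
By the law of total expectation,
E[X] = (1/4)·(37/4) + (3/4)·(11/2) = 103/16.

103/16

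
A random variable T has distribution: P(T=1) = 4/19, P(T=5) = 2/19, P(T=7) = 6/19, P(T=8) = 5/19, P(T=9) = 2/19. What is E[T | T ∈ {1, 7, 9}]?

P(T ∈ {1, 7, 9}) = 12/19.
Σ over the event: 1·4/19 + 7·6/19 + 9·2/19 = 64/19.
E[T | T ∈ {1, 7, 9}] = (64/19) / (12/19) = 16/3.

16/3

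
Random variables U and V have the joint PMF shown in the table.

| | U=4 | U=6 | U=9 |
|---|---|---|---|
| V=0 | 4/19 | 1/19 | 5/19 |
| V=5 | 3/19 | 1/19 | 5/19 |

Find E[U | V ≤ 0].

P(V ≤ 0) = 10/19.
Σ U·P over the event = 4·(4/19) + 6·(1/19) + 9·(5/19) = 67/19.
E[U | V ≤ 0] = (67/19) / (10/19) = 67/10.

67/10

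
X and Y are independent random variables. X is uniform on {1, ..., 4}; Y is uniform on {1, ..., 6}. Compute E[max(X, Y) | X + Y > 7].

P(X + Y > 7) = 1/4.
Summing max(X,Y)·P(x,y) over outcomes with X + Y > 7 gives 4/3.
E[max(X, Y) | X + Y > 7] = (4/3) / (1/4) = 16/3.

16/3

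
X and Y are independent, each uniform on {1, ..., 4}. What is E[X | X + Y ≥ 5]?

3

Outcomes with X + Y ≥ 5: (1,4), (2,3), (2,4), (3,2), (3,3), (3,4), (4,1), (4,2), (4,3), (4,4), each with probability 1/16.
E[X | X + Y ≥ 5] = (1 + 2 + 2 + 3 + 3 + 3 + 4 + 4 + 4 + 4) / 10 = 3.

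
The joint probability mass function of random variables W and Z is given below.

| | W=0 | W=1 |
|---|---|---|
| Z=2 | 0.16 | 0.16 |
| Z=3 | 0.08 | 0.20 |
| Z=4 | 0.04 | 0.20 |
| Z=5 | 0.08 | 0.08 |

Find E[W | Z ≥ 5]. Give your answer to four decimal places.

0.5000

P(Z ≥ 5) = 0.16.
Σ W·P over the event = 0·(0.08) + 1·(0.08) = 0.08.
E[W | Z ≥ 5] = (0.08) / (0.16) = 0.5000.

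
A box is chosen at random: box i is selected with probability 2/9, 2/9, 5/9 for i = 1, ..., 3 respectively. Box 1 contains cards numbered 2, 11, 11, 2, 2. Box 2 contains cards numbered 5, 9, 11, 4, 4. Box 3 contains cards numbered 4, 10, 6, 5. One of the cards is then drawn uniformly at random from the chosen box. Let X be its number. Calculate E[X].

371/60

E[X | box 1] = (2+11+11+2+2)/5 = 28/5.
E[X | box 2] = (5+9+11+4+4)/5 = 33/5.
E[X | box 3] = (4+10+6+5)/4 = 25/4.
By the law of total expectation,
E[X] = (2/9)·(28/5) + (2/9)·(33/5) + (5/9)·(25/4) = 371/60.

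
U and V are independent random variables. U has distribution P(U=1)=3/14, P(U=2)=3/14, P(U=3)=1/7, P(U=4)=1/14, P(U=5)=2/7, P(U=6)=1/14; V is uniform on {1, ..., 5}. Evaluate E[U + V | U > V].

210/31

P(U > V) = 31/70.
Summing (U+V)·P(x,y) over outcomes with U > V gives 3.
E[U + V | U > V] = (3) / (31/70) = 210/31.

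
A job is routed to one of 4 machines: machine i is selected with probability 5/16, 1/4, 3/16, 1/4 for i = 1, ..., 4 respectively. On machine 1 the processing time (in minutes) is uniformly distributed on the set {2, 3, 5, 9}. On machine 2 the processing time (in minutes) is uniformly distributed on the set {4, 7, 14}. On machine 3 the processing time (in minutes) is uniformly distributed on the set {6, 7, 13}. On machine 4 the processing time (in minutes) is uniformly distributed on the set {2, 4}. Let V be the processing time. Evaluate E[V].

E[V | machine 1] = (2+3+5+9)/4 = 19/4.
E[V | machine 2] = (4+7+14)/3 = 25/3.
E[V | machine 3] = (6+7+13)/3 = 26/3.
E[V | machine 4] = (2+4)/2 = 3.
E[V] = (5/16)·(19/4) + (1/4)·(25/3) + (3/16)·(26/3) + (1/4)·(3) = 1141/192.

1141/192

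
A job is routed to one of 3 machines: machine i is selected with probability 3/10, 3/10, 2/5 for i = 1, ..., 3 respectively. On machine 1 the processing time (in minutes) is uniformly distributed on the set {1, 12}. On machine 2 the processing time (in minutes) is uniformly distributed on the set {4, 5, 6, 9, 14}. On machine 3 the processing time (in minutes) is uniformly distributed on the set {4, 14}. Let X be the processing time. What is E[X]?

783/100

E[X | machine 1] = (1+12)/2 = 13/2.
E[X | machine 2] = (4+5+6+9+14)/5 = 38/5.
E[X | machine 3] = (4+14)/2 = 9.
E[X] = (3/10)·(13/2) + (3/10)·(38/5) + (2/5)·(9) = 783/100.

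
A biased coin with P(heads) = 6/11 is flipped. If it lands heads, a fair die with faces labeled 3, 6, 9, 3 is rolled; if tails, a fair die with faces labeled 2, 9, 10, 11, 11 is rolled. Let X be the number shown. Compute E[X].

149/22

E[X | heads] = (3+6+9+3)/4 = 21/4.
E[X | tails] = (2+9+10+11+11)/5 = 43/5.
By the law of total expectation,
E[X] = (6/11)·(21/4) + (5/11)·(43/5) = 149/22.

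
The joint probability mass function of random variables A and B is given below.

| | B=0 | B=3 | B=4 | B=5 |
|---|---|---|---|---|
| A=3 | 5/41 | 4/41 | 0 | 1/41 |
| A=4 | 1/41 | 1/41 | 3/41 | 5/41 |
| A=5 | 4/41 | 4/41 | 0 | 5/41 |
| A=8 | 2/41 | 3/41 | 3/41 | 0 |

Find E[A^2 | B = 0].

289/12

P(B = 0) = 12/41.
Summing A^2·P(A=x,B=y) over the conditioning event gives 289/41.
E[A^2 | B = 0] = (289/41) / (12/41) = 289/12.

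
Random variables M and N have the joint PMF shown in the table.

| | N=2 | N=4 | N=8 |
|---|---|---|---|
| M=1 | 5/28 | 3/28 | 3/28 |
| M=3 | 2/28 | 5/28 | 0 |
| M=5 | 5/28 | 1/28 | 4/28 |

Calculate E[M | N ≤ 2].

P(N ≤ 2) = 3/7.
Summing M·P(M=x,N=y) over the conditioning event gives 9/7.
E[M | N ≤ 2] = (9/7) / (3/7) = 3.

3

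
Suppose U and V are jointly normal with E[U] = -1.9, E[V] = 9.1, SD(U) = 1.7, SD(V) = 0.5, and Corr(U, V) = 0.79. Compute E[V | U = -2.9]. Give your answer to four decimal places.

8.8676

For a bivariate normal, E[V | U=x] = μ_V + ρ·(σ_V/σ_U)·(x − μ_U).
E[V | U=-2.9] = 9.1 + (0.79)·(0.5/1.7)·(-2.9 − (-1.9)) = 9.1 + (0.232353)·(-1) = 8.8676.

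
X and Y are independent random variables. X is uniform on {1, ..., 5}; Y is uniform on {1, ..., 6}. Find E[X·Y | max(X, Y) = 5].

Outcomes with max(X, Y) = 5: (1,5), (2,5), (3,5), (4,5), (5,1), (5,2), (5,3), (5,4), (5,5), each with probability 1/30.
E[X·Y | max(X, Y) = 5] = (5 + 10 + 15 + 20 + 5 + 10 + 15 + 20 + 25) / 9 = 125/9.

125/9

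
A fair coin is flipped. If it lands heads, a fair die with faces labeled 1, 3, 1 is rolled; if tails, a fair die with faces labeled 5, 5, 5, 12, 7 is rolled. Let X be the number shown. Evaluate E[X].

127/30

E[X | heads] = (1+3+1)/3 = 5/3.
E[X | tails] = (5+5+5+12+7)/5 = 34/5.
E[X] = (1/2)·(5/3) + (1/2)·(34/5) = 127/30.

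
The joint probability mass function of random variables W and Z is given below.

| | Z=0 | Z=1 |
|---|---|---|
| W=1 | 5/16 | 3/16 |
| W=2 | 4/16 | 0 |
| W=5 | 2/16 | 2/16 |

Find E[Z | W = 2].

P(W = 2) = 1/4.
Σ Z·P over the event = 0·(4/16) = 0.
E[Z | W = 2] = (0) / (1/4) = 0.

0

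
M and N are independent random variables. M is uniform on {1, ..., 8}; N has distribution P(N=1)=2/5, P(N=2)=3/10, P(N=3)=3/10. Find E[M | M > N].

329/61

P(M > N) = 61/80.
Summing M·P(x,y) over outcomes with M > N gives 329/80.
E[M | M > N] = (329/80) / (61/80) = 329/61.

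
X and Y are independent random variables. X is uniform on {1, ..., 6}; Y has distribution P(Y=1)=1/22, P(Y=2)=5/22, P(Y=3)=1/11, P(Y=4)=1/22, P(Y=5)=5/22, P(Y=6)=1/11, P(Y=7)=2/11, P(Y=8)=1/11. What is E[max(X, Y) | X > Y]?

P(X > Y) = 19/66.
Summing max(X,Y)·P(x,y) over outcomes with X > Y gives 181/132.
E[max(X, Y) | X > Y] = (181/132) / (19/66) = 181/38.

181/38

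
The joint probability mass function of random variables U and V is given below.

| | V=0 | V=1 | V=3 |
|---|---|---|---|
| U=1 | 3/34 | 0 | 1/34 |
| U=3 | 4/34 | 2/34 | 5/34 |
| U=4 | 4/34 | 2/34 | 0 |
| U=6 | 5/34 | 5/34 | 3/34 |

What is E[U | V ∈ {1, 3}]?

13/3

P(V ∈ {1, 3}) = 9/17.
Σ U·P over the event = 1·(1/34) + 3·(2/34) + 3·(5/34) + 4·(2/34) + 6·(5/34) + 6·(3/34) = 39/17.
E[U | V ∈ {1, 3}] = (39/17) / (9/17) = 13/3.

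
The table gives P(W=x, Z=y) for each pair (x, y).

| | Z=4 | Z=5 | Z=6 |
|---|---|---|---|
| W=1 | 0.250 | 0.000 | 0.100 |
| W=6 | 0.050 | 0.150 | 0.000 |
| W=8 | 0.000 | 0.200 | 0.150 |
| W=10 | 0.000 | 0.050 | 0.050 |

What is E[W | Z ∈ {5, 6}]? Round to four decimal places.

P(Z ∈ {5, 6}) = 0.700.
Σ W·P over the event = 1·(0.100) + 6·(0.150) + 8·(0.200) + 8·(0.150) + 10·(0.050) + 10·(0.050) = 4.800.
E[W | Z ∈ {5, 6}] = (4.800) / (0.700) = 6.8571.

6.8571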